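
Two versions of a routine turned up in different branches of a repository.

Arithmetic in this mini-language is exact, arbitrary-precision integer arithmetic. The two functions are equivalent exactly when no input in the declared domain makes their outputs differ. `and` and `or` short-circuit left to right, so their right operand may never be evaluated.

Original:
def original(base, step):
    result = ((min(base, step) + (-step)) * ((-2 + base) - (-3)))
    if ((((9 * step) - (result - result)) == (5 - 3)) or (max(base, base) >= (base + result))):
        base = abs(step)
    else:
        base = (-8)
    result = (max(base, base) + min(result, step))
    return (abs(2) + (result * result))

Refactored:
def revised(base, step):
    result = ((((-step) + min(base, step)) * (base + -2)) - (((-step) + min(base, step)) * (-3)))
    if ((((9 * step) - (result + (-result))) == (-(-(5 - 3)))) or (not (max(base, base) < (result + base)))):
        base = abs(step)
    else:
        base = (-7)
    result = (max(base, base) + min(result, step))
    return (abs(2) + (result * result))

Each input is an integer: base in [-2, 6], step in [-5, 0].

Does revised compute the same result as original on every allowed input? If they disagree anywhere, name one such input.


Try base=-2, step=-1.
original: result = 1; ((((9 * step) - (result - result)) == (5 - 3)) or (max(base, base) >= (base + result))) -> false; base = -8; result = -9; return 83
revised: result = 1; ((((9 * step) - (result + (-result))) == (-(-(5 - 3)))) or (not (max(base, base) < (result + base)))) -> false; base = -7; result = -8; return 66
83 and 66 differ, so these are not the same function on this domain.
verdict: not equivalent; witness: base=-2, step=-1


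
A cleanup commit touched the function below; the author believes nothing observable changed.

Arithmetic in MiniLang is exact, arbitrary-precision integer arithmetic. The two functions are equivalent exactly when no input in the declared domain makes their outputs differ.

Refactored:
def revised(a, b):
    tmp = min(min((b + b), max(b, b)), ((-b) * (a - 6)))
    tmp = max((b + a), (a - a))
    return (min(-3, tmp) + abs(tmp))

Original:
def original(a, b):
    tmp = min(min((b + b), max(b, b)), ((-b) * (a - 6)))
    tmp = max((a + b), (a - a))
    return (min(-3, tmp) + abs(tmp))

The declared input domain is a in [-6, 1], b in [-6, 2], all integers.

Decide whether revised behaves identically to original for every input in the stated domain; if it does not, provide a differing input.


Differences: same computation, different form — yet all 72 inputs agree.
verdict: equivalent


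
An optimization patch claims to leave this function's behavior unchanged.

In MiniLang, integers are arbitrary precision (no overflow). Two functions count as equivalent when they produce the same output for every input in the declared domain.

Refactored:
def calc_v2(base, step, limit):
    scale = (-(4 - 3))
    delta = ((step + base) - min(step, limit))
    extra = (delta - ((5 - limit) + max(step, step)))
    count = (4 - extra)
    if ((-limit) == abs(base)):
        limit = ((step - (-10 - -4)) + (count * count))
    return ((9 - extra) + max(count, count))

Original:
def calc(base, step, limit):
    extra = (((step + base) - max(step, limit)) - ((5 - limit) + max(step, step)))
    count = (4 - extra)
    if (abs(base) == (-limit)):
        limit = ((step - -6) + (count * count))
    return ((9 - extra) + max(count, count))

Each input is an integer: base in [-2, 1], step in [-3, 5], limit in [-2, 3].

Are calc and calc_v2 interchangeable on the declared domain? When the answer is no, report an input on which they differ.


Not equivalent: base=-2, step=-3, limit=-2 separates them (27 vs 25).
calc: extra := -7 | count := 11 | (abs(base) == (-limit)): true | limit := 124 | result 27
calc_v2: scale := -1 | delta := -2 | extra := -6 | count := 10 | ((-limit) == abs(base)): true | limit := 103 | result 25
verdict: not equivalent; witness: base=-2, step=-3, limit=-2


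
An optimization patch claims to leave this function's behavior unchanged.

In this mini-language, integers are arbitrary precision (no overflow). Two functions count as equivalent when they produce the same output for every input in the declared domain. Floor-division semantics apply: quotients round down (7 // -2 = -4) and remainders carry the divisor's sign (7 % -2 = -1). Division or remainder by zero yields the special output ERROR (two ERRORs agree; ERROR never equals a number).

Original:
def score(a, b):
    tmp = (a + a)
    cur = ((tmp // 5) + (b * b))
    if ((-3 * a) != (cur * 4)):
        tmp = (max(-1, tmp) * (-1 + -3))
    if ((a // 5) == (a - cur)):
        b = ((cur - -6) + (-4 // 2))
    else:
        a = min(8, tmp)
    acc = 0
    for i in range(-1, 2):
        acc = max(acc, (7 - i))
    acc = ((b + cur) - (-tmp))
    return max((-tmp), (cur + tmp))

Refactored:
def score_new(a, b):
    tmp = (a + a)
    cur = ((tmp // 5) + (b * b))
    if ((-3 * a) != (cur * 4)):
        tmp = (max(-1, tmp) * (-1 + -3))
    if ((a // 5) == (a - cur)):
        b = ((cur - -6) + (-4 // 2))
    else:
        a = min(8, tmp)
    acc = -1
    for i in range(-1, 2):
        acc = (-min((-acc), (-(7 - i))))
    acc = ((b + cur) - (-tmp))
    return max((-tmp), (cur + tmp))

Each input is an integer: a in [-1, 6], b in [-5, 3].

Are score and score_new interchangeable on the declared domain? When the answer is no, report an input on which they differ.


Equivalent. The suspicious edit (`0` became `-1`) never changes the result for any input inside the declared domain.
Checked all 72 inputs in the declared domain: the outputs agree on every one.
Tracing a=4, b=-3: score: tmp becomes 8; next cur becomes 10; next ((-3 * a) != (cur * 4)) evaluates to true; next tmp becomes -32; next ((a // 5) == (a - cur)) evaluates to false; next a becomes -32; next acc becomes 0; next at i=-1:; next acc becomes 8; next at i=0:; next acc becomes 8; next at i=1:; next acc becomes 8; next acc becomes -25; next final value 32 | score_new: tmp becomes 8; next cur becomes 10; next ((-3 * a) != (cur * 4)) evaluates to true; next tmp becomes -32; next ((a // 5) == (a - cur)) evaluates to false; next a becomes -32; next acc becomes -1; next at i=-1:; next acc becomes 8; next at i=0:; next acc becomes 8; next at i=1:; next acc becomes 8; next acc becomes -25; next final value 32 — matching result 32.
verdict: equivalent


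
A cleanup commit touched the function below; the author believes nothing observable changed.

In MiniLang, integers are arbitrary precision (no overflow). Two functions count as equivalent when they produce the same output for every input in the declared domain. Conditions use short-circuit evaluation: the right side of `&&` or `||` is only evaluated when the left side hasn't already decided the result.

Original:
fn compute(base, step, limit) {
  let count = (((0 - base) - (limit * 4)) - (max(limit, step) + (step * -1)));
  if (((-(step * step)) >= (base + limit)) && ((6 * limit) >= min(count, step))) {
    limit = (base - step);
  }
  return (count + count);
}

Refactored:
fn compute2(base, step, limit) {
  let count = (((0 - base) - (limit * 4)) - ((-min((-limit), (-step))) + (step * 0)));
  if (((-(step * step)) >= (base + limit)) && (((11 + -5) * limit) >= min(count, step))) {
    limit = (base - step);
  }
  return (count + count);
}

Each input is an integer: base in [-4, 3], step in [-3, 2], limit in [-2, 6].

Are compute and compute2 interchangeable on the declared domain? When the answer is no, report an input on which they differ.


Not equivalent: base=-4, step=-3, limit=-2 separates them (22 vs 28).
compute: count = 11; (((-(step * step)) >= (base + limit)) && ((6 * limit) >= min(count, step))) -> false; return 22
compute2: count = 14; (((-(step * step)) >= (base + limit)) && (((11 + -5) * limit) >= min(count, step))) -> false; return 28
verdict: not equivalent; witness: base=-4, step=-3, limit=-2


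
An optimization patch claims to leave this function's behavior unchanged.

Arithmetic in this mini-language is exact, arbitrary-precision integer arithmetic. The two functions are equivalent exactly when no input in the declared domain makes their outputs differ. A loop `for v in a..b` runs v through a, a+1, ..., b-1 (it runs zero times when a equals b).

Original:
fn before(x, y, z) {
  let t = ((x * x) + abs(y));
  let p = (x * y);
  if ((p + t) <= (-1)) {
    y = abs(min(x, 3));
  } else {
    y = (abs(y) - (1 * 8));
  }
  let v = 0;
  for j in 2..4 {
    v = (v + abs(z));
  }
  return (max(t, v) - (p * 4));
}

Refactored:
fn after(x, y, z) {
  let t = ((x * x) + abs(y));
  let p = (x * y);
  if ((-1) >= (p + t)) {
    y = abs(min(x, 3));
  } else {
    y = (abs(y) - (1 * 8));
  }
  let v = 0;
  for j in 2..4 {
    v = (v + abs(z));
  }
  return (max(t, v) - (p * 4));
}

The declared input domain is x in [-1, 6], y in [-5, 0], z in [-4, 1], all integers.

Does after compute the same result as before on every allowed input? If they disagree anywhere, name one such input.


Differences: comparison usage differs — yet all 288 inputs agree.
verdict: equivalent


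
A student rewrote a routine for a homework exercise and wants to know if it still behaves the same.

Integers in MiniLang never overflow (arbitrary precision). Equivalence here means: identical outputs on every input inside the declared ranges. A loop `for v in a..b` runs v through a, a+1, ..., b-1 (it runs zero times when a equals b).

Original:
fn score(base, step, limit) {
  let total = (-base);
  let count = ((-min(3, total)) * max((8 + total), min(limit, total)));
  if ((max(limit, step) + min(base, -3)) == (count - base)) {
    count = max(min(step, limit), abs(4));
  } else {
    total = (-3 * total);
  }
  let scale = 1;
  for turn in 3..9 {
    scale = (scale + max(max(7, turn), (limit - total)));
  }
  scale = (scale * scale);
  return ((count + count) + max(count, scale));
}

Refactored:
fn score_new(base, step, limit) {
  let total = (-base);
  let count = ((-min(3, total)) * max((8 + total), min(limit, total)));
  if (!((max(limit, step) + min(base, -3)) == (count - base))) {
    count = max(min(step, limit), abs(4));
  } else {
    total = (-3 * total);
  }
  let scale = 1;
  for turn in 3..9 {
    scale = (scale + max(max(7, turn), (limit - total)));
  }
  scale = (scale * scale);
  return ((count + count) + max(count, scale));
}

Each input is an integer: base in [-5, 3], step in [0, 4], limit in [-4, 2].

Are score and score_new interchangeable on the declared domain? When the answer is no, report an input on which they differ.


There is a counterexample at base=-5, step=0, limit=-4: 4411 on one side, 1944 on the other.
score: total becomes 5; next count becomes -39; next ((max(limit, step) + min(base, -3)) == (count - base)) evaluates to false; next total becomes -15; next scale becomes 1; next at turn=3:; next scale becomes 12; next at turn=4:; next scale becomes 23; next at turn=5:; next scale becomes 34; next at turn=6:; next scale becomes 45; next at turn=7:; next scale becomes 56; next at turn=8:; next scale becomes 67; next scale becomes 4489; next final value 4411
score_new: total becomes 5; next count becomes -39; next (!((max(limit, step) + min(base, -3)) == (count - base))) evaluates to true; next count becomes 4; next scale becomes 1; next at turn=3:; next scale becomes 8; next at turn=4:; next scale becomes 15; next at turn=5:; next scale becomes 22; next at turn=6:; next scale becomes 29; next at turn=7:; next scale becomes 36; next at turn=8:; next scale becomes 44; next scale becomes 1936; next final value 1944
verdict: not equivalent; witness: base=-5, step=0, limit=-4


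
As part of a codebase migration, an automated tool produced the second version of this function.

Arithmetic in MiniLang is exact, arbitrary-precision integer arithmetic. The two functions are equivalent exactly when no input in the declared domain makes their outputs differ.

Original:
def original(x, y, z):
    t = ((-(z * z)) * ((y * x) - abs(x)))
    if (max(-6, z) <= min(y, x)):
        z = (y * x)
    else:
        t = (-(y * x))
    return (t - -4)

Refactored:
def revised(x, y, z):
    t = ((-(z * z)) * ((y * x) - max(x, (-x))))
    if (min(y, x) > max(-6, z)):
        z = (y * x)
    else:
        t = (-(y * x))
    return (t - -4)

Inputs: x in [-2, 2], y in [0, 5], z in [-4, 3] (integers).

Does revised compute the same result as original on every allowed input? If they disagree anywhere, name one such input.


Not equivalent: x=-2, y=0, z=-2 separates them (12 vs 4).
original: t=8, then (max(-6, z) <= min(y, x)) is true, then z=0, then returns 12
revised: t=8, then (min(y, x) > max(-6, z)) is false, then t=0, then returns 4
verdict: not equivalent; witness: x=-2, y=0, z=-2


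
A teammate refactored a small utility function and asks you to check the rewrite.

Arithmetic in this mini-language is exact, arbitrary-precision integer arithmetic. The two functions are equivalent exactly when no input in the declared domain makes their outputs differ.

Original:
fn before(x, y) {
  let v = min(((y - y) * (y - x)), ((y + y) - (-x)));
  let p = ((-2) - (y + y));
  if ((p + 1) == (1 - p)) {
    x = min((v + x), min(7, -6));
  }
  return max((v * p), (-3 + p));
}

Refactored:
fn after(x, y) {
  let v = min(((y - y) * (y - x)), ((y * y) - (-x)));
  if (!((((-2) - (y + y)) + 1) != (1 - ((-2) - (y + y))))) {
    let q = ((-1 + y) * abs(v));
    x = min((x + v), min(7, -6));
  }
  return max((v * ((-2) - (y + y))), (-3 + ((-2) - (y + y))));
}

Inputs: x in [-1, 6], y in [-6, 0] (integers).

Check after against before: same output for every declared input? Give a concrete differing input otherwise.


Run the pair on x=-1, y=-2.
before: v becomes -5; next p becomes 2; next ((p + 1) == (1 - p)) evaluates to false; next final value -1
after: v becomes 0; next (!((((-2) - (y + y)) + 1) != (1 - ((-2) - (y + y))))) evaluates to false; next final value 0
-1 vs 0 — the two versions disagree here.
verdict: not equivalent; witness: x=-1, y=-2


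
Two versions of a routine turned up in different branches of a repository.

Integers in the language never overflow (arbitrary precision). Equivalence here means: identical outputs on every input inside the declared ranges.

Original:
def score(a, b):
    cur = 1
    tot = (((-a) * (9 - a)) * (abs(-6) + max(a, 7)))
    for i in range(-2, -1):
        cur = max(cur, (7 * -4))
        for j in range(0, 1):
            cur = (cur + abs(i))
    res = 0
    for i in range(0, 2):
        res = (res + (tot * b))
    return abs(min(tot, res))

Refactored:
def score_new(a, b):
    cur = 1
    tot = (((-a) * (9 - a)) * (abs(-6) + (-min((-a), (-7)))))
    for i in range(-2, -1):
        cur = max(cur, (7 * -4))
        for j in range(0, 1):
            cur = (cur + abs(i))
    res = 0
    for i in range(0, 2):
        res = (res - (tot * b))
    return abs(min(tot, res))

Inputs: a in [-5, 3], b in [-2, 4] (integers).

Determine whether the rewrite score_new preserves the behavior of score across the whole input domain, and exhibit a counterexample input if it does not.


These are not equivalent — on a=-5, b=-2 the outputs split (3640 vs 910).
score: cur := 1 | tot := 910 | iter i=-2: | cur := 1 | iter j=0: | cur := 3 | res := 0 | iter i=0: | res := -1820 | iter i=1: | res := -3640 | result 3640
score_new: cur := 1 | tot := 910 | iter i=-2: | cur := 1 | iter j=0: | cur := 3 | res := 0 | iter i=0: | res := 1820 | iter i=1: | res := 3640 | result 910
verdict: not equivalent; witness: a=-5, b=-2


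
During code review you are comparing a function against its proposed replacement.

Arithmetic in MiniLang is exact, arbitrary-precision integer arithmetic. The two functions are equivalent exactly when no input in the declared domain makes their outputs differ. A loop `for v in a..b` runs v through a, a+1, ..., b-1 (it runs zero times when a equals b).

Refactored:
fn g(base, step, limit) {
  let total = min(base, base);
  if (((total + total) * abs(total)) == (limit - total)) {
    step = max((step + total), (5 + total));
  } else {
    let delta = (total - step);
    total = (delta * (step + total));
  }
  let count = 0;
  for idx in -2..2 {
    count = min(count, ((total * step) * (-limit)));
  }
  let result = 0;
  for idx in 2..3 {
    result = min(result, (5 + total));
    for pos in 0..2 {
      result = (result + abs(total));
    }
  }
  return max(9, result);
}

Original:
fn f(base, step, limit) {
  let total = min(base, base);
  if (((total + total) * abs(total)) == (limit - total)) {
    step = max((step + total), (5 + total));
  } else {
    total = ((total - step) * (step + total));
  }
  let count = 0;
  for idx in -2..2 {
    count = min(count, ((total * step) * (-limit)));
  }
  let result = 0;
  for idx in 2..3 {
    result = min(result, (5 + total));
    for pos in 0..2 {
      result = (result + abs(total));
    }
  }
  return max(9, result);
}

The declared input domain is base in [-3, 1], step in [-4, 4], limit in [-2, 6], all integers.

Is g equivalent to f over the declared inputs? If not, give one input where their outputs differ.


The two versions differ — the changes include local variable names differ, and statement counts differ.
Tracing base=-3, step=-2, limit=4: f: total becomes -3; next (((total + total) * abs(total)) == (limit - total)) evaluates to false; next total becomes 5; next count becomes 0; next at idx=-2:; next count becomes 0; next at idx=-1:; next count becomes 0; next at idx=0:; next count becomes 0; next at idx=1:; next count becomes 0; next result becomes 0; next at idx=2:; next result becomes 0; next at pos=0:; next result becomes 5; next at pos=1:; next result becomes 10; next final value 10 | g: total becomes -3; next (((total + total) * abs(total)) == (limit - total)) evaluates to false; next delta becomes -1; next total becomes 5; next count becomes 0; next at idx=-2:; next count becomes 0; next at idx=-1:; next count becomes 0; next at idx=0:; next count becomes 0; next at idx=1:; next count becomes 0; next result becomes 0; next at idx=2:; next result becomes 0; next at pos=0:; next result becomes 5; next at pos=1:; next result becomes 10; next final value 10 — matching result 10.
Checked all 405 inputs in the declared domain: the outputs agree on every one.
verdict: equivalent


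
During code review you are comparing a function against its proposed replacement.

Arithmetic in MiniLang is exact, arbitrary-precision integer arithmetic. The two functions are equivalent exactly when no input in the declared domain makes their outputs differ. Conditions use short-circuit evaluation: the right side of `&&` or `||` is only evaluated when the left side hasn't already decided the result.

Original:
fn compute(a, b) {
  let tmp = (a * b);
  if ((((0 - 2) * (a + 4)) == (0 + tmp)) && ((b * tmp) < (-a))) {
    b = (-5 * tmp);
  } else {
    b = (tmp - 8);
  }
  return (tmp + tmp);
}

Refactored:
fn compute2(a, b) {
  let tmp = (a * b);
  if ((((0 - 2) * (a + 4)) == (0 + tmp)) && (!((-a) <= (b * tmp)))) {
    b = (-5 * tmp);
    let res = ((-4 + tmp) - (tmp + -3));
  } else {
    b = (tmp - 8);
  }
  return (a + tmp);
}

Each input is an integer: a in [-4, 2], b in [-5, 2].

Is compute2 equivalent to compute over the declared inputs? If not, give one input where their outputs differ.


At a=-4, b=-5: compute gives 40, compute2 gives 16.
verdict: not equivalent; witness: a=-4, b=-5


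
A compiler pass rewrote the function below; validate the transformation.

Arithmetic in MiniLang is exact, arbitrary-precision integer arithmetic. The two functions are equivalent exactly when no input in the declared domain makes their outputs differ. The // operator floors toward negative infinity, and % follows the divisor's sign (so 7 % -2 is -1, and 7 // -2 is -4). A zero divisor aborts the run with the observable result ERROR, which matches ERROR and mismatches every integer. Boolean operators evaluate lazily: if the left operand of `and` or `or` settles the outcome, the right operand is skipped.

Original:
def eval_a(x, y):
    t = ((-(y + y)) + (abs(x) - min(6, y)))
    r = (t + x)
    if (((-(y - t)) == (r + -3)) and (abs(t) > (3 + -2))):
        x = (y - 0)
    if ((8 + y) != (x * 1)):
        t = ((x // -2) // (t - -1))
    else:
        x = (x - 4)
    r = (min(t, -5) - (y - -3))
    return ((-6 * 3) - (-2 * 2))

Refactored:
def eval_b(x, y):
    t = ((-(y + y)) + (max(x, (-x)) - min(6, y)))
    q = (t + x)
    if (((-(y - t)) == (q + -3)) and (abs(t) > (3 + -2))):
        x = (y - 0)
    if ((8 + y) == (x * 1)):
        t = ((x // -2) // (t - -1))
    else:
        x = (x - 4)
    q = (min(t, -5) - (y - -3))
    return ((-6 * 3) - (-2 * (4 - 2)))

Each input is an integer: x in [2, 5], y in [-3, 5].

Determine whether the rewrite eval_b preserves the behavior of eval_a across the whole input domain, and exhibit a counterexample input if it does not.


Not equivalent: x=2, y=1 separates them (ERROR vs -14).
eval_a: t becomes -1; next r becomes 1; next (((-(y - t)) == (r + -3)) and (abs(t) > (3 + -2))) evaluates to false; next ((8 + y) != (x * 1)) evaluates to true; next hits division by zero so the output is ERROR
eval_b: t becomes -1; next q becomes 1; next (((-(y - t)) == (q + -3)) and (abs(t) > (3 + -2))) evaluates to false; next ((8 + y) == (x * 1)) evaluates to false; next x becomes -2; next q becomes -9; next final value -14
verdict: not equivalent; witness: x=2, y=1


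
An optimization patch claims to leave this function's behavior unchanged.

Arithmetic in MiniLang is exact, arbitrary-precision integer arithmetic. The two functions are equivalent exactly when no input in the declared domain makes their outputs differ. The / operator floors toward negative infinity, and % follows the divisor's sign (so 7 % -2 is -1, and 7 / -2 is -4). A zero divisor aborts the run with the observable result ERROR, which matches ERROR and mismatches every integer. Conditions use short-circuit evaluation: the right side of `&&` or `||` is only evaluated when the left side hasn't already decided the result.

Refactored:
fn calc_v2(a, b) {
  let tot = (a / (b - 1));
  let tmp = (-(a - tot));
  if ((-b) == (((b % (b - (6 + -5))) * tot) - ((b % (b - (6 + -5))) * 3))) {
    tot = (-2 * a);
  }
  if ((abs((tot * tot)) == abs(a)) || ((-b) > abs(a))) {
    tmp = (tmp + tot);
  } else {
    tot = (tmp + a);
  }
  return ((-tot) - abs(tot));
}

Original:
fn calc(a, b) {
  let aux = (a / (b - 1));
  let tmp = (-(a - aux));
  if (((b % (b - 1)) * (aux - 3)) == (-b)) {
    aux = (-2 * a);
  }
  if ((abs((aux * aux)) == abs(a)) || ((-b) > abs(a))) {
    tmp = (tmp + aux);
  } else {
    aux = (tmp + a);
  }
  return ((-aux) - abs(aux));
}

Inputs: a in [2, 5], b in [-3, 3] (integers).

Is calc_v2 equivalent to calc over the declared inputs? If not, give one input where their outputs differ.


The two versions differ — the changes include local variable names differ, constant usage differs, arithmetic usage differs.
Spot check at a=4, b=-3 — calc: aux := -1 | tmp := -5 | (((b % (b - 1)) * (aux - 3)) == (-b)): false | ((abs((aux * aux)) == abs(a)) || ((-b) > abs(a))): false | aux := -1 | result 0. calc_v2: tot := -1 | tmp := -5 | ((-b) == (((b % (b - (6 + -5))) * tot) - ((b % (b - (6 + -5))) * 3))): false | ((abs((tot * tot)) == abs(a)) || ((-b) > abs(a))): false | tot := -1 | result 0. Both give 0.
Checked all 28 inputs in the declared domain: the outputs agree on every one.
verdict: equivalent


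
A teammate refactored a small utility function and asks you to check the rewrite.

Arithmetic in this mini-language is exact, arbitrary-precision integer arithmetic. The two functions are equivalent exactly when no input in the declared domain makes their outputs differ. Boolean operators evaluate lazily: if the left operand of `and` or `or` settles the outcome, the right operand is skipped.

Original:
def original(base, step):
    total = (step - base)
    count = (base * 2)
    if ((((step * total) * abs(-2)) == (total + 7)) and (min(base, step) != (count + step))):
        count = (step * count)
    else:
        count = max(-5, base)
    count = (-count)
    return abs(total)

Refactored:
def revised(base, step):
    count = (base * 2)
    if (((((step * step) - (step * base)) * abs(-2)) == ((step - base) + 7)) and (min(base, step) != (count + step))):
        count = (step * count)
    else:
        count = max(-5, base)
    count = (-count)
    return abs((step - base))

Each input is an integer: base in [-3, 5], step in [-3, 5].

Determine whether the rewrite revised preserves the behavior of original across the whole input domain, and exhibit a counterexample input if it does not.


Reading the diff, among the changes: statement counts differ, and local variable names differ, and arithmetic usage differs.
Spot check at base=-1, step=0 — original: total becomes 1; next count becomes -2; next ((((step * total) * abs(-2)) == (total + 7)) and (min(base, step) != (count + step))) evaluates to false; next count becomes -1; next count becomes 1; next final value 1. revised: count becomes -2; next (((((step * step) - (step * base)) * abs(-2)) == ((step - base) + 7)) and (min(base, step) != (count + step))) evaluates to false; next count becomes -1; next count becomes 1; next final value 1. Both give 1.
Every one of the 81 inputs gives matching results.
verdict: equivalent


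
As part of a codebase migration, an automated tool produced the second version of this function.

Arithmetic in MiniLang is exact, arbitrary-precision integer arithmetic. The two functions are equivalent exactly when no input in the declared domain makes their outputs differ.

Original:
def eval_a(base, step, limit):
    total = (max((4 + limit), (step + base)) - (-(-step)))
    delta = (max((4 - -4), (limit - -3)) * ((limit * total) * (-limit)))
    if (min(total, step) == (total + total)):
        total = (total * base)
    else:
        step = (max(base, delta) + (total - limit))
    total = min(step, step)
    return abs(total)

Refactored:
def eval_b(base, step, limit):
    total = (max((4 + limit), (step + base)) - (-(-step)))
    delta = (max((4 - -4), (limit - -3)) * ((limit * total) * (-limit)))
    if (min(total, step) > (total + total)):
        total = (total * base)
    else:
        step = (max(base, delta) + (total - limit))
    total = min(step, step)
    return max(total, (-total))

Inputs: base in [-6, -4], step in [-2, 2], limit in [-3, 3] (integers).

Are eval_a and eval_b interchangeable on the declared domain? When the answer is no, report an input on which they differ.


At base=-6, step=1, limit=-3: eval_a gives 1, eval_b gives 3.
verdict: not equivalent; witness: base=-6, step=1, limit=-3


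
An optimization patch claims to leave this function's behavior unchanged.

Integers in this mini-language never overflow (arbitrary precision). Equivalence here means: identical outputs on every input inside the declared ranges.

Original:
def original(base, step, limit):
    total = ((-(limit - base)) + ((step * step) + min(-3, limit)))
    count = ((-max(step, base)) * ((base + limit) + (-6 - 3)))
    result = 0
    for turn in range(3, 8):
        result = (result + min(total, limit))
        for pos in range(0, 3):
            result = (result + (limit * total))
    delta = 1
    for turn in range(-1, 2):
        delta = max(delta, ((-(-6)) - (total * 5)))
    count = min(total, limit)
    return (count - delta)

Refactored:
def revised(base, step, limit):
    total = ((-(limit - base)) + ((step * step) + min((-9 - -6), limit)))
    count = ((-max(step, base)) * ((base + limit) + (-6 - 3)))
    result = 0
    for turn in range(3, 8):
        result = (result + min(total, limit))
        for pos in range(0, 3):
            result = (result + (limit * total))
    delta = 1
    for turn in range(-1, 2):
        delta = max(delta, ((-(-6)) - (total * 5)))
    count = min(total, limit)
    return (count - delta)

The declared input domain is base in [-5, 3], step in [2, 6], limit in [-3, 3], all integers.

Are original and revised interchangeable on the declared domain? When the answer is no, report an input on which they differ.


Equivalent — the differences include constant usage differs, and arithmetic usage differs, yet no declared input distinguishes the two.
Spot check at base=1, step=6, limit=-3 — original: total := 37 | count := 66 | result := 0 | iter turn=3: | result := -3 | iter pos=0: | result := -114 | iter pos=1: | result := -225 | iter pos=2: | result := -336 | iter turn=4: | result := -339 | iter pos=0: | result := -450 | iter pos=1: | result := -561 | iter pos=2: | result := -672 | iter turn=5: | result := -675 | iter pos=0: | result := -786 | iter pos=1: | result := -897 | iter pos=2: | result := -1008 | iter turn=6: | result := -1011 | iter pos=0: | result := -1122 | iter pos=1: | result := -1233 | iter pos=2: | result := -1344 | iter turn=7: | result := -1347 | iter pos=0: | result := -1458 | iter pos=1: | result := -1569 | iter pos=2: | result := -1680 | delta := 1 | iter turn=-1: | delta := 1 | iter turn=0: | delta := 1 | iter turn=1: | delta := 1 | count := -3 | result -4. revised: total := 37 | count := 66 | result := 0 | iter turn=3: | result := -3 | iter pos=0: | result := -114 | iter pos=1: | result := -225 | iter pos=2: | result := -336 | iter turn=4: | result := -339 | iter pos=0: | result := -450 | iter pos=1: | result := -561 | iter pos=2: | result := -672 | iter turn=5: | result := -675 | iter pos=0: | result := -786 | iter pos=1: | result := -897 | iter pos=2: | result := -1008 | iter turn=6: | result := -1011 | iter pos=0: | result := -1122 | iter pos=1: | result := -1233 | iter pos=2: | result := -1344 | iter turn=7: | result := -1347 | iter pos=0: | result := -1458 | iter pos=1: | result := -1569 | iter pos=2: | result := -1680 | delta := 1 | iter turn=-1: | delta := 1 | iter turn=0: | delta := 1 | iter turn=1: | delta := 1 | count := -3 | result -4. Both give -4.
Across all 315 domain points the two functions coincide.
verdict: equivalent


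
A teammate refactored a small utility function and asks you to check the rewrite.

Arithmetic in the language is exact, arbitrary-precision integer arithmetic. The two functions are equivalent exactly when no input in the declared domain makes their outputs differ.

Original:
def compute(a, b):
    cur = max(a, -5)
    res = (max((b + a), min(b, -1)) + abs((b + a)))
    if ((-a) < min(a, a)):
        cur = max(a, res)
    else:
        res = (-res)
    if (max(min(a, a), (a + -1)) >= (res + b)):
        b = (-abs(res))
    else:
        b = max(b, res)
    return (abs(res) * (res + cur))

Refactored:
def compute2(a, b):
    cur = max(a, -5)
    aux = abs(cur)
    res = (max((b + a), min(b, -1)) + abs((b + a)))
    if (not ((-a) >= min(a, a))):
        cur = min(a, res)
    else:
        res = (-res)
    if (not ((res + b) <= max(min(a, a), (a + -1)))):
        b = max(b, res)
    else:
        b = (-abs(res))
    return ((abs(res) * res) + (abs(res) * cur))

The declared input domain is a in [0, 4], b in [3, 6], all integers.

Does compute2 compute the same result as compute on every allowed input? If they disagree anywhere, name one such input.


Not equivalent: a=1, b=3 separates them (128 vs 72).
compute: cur := 1 | res := 8 | ((-a) < min(a, a)): true | cur := 8 | (max(min(a, a), (a + -1)) >= (res + b)): false | b := 8 | result 128
compute2: cur := 1 | aux := 1 | res := 8 | (not ((-a) >= min(a, a))): true | cur := 1 | (not ((res + b) <= max(min(a, a), (a + -1)))): true | b := 8 | result 72
verdict: not equivalent; witness: a=1, b=3


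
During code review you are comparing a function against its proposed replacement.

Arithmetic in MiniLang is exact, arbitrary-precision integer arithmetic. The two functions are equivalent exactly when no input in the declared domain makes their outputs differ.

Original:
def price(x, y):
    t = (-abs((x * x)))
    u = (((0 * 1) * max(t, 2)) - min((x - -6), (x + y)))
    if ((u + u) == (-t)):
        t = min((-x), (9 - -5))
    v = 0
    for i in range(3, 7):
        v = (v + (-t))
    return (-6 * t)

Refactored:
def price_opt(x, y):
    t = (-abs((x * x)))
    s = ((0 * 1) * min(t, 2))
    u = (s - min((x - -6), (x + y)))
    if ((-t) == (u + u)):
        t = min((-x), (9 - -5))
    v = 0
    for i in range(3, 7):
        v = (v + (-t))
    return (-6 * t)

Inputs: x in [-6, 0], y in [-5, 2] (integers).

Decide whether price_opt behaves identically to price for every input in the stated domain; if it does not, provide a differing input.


Although `max(t, 2)` became `min(t, 2)`, no input in the stated domain can expose it.
As a probe, take x=-2, y=-5: price runs t=-4, then u=7, then ((u + u) == (-t)) is false, then v=0, then (i=3), then v=4, then (i=4), then v=8, then (i=5), then v=12, then (i=6), then v=16, then returns 24; price_opt runs t=-4, then s=0, then u=7, then ((-t) == (u + u)) is false, then v=0, then (i=3), then v=4, then (i=4), then v=8, then (i=5), then v=12, then (i=6), then v=16, then returns 24; both end at 24.
Across all 56 domain points the two functions coincide.
verdict: equivalent


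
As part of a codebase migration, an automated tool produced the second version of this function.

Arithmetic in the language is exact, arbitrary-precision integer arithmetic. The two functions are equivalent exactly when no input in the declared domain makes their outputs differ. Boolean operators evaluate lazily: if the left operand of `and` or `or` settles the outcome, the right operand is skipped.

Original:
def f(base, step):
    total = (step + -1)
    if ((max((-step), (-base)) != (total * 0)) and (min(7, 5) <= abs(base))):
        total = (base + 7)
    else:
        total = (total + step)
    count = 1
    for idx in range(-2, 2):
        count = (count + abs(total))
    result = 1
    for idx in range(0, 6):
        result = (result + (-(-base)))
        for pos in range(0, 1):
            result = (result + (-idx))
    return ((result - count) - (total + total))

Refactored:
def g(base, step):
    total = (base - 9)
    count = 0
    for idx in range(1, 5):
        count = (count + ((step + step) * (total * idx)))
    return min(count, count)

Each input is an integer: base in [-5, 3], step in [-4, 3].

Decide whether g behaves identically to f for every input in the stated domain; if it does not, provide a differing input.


Input base=-5, step=-4: -57 from f versus 1120 from g.
verdict: not equivalent; witness: base=-5, step=-4


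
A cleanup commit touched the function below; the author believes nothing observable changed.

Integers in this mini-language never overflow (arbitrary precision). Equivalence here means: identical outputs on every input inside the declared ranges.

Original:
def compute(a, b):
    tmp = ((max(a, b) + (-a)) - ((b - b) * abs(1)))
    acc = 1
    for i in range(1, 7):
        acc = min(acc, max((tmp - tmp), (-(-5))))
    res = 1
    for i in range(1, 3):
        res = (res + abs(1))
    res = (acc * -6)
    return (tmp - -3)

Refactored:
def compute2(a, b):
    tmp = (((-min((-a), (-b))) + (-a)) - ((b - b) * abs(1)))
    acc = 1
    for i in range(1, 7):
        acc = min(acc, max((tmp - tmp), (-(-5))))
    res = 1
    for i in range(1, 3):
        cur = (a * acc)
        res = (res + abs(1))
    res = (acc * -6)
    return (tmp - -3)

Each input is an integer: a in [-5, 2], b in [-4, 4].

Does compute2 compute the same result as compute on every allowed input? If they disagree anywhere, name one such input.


Comparing the listings, the differences include: local variable names differ, and statement counts differ, and arithmetic usage differs, and min/max/abs usage differs.
As a probe, take a=-2, b=4: compute runs tmp = 6; acc = 1; [i=1]; acc = 1; [i=2]; acc = 1; [i=3]; acc = 1; [i=4]; acc = 1; [i=5]; acc = 1; [i=6]; acc = 1; res = 1; [i=1]; res = 2; [i=2]; res = 3; res = -6; return 9; compute2 runs tmp = 6; acc = 1; [i=1]; acc = 1; [i=2]; acc = 1; [i=3]; acc = 1; [i=4]; acc = 1; [i=5]; acc = 1; [i=6]; acc = 1; res = 1; [i=1]; cur = -2; res = 2; [i=2]; cur = -2; res = 3; res = -6; return 9; both end at 9.
Sweeping the whole domain (72 inputs) finds no disagreement.
verdict: equivalent


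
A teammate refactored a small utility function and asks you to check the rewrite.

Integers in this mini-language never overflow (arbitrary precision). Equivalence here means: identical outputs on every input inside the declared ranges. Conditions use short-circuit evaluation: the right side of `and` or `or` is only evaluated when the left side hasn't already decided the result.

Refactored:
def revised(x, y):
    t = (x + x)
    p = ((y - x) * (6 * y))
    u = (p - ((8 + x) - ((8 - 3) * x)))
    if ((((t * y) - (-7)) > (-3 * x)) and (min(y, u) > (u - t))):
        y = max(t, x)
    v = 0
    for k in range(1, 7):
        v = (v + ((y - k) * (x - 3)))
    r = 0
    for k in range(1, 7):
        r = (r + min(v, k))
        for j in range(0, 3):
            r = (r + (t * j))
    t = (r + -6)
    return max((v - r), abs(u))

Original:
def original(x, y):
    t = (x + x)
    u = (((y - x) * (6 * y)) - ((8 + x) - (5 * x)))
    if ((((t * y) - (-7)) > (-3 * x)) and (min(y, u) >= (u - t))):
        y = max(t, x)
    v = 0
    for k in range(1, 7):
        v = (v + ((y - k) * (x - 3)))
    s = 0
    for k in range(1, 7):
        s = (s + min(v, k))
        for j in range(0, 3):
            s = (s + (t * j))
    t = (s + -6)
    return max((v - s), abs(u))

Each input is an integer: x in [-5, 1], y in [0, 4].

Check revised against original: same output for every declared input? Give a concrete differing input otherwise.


The rewrite breaks on x=0, y=1, where the results are 42 and 24.
original: t := 0 | u := -2 | ((((t * y) - (-7)) > (-3 * x)) and (min(y, u) >= (u - t))): true | y := 0 | v := 0 | iter k=1: | v := 3 | iter k=2: | v := 9 | iter k=3: | v := 18 | iter k=4: | v := 30 | iter k=5: | v := 45 | iter k=6: | v := 63 | s := 0 | iter k=1: | s := 1 | iter j=0: | s := 1 | iter j=1: | s := 1 | iter j=2: | s := 1 | iter k=2: | s := 3 | iter j=0: | s := 3 | iter j=1: | s := 3 | iter j=2: | s := 3 | iter k=3: | s := 6 | iter j=0: | s := 6 | iter j=1: | s := 6 | iter j=2: | s := 6 | iter k=4: | s := 10 | iter j=0: | s := 10 | iter j=1: | s := 10 | iter j=2: | s := 10 | iter k=5: | s := 15 | iter j=0: | s := 15 | iter j=1: | s := 15 | iter j=2: | s := 15 | iter k=6: | s := 21 | iter j=0: | s := 21 | iter j=1: | s := 21 | iter j=2: | s := 21 | t := 15 | result 42
revised: t := 0 | p := 6 | u := -2 | ((((t * y) - (-7)) > (-3 * x)) and (min(y, u) > (u - t))): false | v := 0 | iter k=1: | v := 0 | iter k=2: | v := 3 | iter k=3: | v := 9 | iter k=4: | v := 18 | iter k=5: | v := 30 | iter k=6: | v := 45 | r := 0 | iter k=1: | r := 1 | iter j=0: | r := 1 | iter j=1: | r := 1 | iter j=2: | r := 1 | iter k=2: | r := 3 | iter j=0: | r := 3 | iter j=1: | r := 3 | iter j=2: | r := 3 | iter k=3: | r := 6 | iter j=0: | r := 6 | iter j=1: | r := 6 | iter j=2: | r := 6 | iter k=4: | r := 10 | iter j=0: | r := 10 | iter j=1: | r := 10 | iter j=2: | r := 10 | iter k=5: | r := 15 | iter j=0: | r := 15 | iter j=1: | r := 15 | iter j=2: | r := 15 | iter k=6: | r := 21 | iter j=0: | r := 21 | iter j=1: | r := 21 | iter j=2: | r := 21 | t := 15 | result 24
verdict: not equivalent; witness: x=0, y=1


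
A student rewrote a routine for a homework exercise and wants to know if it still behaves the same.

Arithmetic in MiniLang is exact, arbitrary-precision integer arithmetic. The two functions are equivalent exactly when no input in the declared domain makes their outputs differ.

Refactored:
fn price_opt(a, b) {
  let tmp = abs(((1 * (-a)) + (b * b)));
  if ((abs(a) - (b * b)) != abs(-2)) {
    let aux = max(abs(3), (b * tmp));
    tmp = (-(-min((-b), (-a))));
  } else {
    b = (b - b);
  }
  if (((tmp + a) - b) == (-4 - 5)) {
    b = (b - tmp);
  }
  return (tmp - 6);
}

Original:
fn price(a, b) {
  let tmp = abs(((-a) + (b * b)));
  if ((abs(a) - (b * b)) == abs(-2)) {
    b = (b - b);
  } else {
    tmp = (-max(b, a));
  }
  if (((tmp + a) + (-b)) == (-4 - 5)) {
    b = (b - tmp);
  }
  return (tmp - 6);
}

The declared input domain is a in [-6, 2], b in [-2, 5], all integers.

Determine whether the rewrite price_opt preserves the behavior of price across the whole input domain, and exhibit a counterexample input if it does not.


Reading the diff, among the changes: local variable names differ; also statement counts differ; also min/max/abs usage differs; also arithmetic usage differs; also constant usage differs; also comparison usage differs.
One worked example (a=-4, b=2) — price: tmp becomes 8; next ((abs(a) - (b * b)) == abs(-2)) evaluates to false; next tmp becomes -2; next (((tmp + a) + (-b)) == (-4 - 5)) evaluates to false; next final value -8; price_opt: tmp becomes 8; next ((abs(a) - (b * b)) != abs(-2)) evaluates to true; next aux becomes 16; next tmp becomes -2; next (((tmp + a) - b) == (-4 - 5)) evaluates to false; next final value -8; agreement on -8.
Across all 72 domain points the two functions coincide.
verdict: equivalent
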